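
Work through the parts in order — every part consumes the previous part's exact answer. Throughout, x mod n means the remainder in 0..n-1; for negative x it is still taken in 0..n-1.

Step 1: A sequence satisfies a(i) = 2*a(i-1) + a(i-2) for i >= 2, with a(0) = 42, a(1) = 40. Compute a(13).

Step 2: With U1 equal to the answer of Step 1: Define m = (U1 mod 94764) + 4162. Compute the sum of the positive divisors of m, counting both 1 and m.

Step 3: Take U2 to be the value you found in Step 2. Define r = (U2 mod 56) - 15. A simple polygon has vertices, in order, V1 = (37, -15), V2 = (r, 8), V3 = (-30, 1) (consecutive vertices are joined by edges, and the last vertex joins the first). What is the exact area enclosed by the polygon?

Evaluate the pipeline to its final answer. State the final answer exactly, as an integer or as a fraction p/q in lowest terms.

1093/2

Step 1: a(2) = 2*(40) + 1*(42) = 122; iterating: a(2)=122, a(3)=284, a(4)=690, a(5)=1664, a(6)=4018, a(7)=9700, a(8)=23418, a(9)=56536, a(10)=136490, a(11)=329516, a(12)=795522, a(13)=1920560; answer 1920560
Step 2: U1 = 1920560; m = 29442; 29442 = 2 * 3 * 7 * 701; sigma = (1 + 2) * (1 + 3) * (1 + 7) * (1 + 701) = 3 * 4 * 8 * 702 = 67392; answer 67392
Step 3: U2 = 67392; r = 9; cross terms: (37*8 - 9*-15)=431, (9*1 - -30*8)=249, (-30*-15 - 37*1)=413; twice the area = |1093| = 1093; area = 1093/2; answer 1093/2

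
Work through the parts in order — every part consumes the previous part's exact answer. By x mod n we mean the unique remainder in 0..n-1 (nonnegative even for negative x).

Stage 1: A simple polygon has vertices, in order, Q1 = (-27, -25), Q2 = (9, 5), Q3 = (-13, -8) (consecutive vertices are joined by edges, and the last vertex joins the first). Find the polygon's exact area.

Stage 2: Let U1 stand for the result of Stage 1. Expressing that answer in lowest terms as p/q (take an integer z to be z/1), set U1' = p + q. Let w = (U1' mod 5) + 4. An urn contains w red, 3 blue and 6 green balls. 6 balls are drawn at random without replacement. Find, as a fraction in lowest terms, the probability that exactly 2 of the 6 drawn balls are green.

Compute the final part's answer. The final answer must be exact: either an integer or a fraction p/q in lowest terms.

54/143

Stage 1: cross terms: (-27*5 - 9*-25)=90, (9*-8 - -13*5)=-7, (-13*-25 - -27*-8)=109; twice the area = |192| = 192; area = 96; answer 96
Stage 2: U1 = 96; threaded value p + q = 97; w = 6; total draws C(15,6) = 5005; favorable C(6,2)*C(9,4) = 1890; P = 54/143; answer 54/143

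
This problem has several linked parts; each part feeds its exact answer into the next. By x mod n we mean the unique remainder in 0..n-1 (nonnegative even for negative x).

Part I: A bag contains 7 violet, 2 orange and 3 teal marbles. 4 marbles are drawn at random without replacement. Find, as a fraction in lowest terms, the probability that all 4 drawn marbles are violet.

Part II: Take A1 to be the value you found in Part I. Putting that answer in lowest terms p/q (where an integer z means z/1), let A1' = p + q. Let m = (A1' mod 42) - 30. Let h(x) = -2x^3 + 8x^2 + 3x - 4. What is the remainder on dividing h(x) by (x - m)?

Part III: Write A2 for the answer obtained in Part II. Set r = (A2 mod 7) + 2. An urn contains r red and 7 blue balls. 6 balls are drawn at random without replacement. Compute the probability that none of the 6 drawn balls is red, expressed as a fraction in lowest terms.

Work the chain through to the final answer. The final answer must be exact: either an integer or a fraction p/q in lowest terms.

1/132

Part I: total draws C(12,4) = 495; favorable C(7,4) = 35; P = 7/99; answer 7/99
Part II: A1 = 7/99; threaded value p + q = 106; m = -8; remainder = value at the root: -2*(-8)^3 + 8*(-8)^2 + 3*(-8)^1 - 4 = (1024) + (512) + (-24) + (-4) = 1508; answer 1508
Part III: A2 = 1508; r = 5; total draws C(12,6) = 924; favorable C(7,6) = 7; P = 1/132; answer 1/132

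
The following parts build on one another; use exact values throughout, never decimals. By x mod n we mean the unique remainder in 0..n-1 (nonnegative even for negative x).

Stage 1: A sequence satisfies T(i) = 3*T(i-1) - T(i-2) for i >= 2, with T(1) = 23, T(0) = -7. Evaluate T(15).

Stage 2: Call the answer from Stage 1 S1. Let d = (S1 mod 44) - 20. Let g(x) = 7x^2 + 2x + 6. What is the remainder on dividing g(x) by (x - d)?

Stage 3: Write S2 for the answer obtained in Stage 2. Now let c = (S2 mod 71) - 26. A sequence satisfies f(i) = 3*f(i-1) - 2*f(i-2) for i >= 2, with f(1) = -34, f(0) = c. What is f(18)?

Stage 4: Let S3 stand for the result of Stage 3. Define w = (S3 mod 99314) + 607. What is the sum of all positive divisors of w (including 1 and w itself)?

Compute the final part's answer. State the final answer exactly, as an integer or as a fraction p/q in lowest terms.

32918

Stage 1: T(2) = 3*(23) - 1*(-7) = 76; iterating: T(2)=76, T(3)=205, T(4)=539, T(5)=1412, T(6)=3697, T(7)=9679, T(8)=25340, T(9)=66341, T(10)=173683, T(11)=454708, T(12)=1190441, T(13)=3116615, T(14)=8159404, T(15)=21361597; answer 21361597
Stage 2: S1 = 21361597; d = 17; remainder = value at the root: 7*(17)^2 + 2*(17)^1 + 6 = (2023) + (34) + (6) = 2063; answer 2063
Stage 3: S2 = 2063; c = -22; f(2) = 3*(-34) - 2*(-22) = -58; iterating: f(2)=-58, f(3)=-106, f(4)=-202, f(5)=-394, f(6)=-778, f(7)=-1546, f(8)=-3082, f(9)=-6154, f(10)=-12298, f(11)=-24586, f(12)=-49162, f(13)=-98314, f(14)=-196618, f(15)=-393226, f(16)=-786442, f(17)=-1572874, f(18)=-3145738; answer -3145738
Stage 4: S3 = -3145738; w = 32917; 32917 is prime, so its only divisors are 1 and 32917; sigma = 1 + 32917 = 32918; answer 32918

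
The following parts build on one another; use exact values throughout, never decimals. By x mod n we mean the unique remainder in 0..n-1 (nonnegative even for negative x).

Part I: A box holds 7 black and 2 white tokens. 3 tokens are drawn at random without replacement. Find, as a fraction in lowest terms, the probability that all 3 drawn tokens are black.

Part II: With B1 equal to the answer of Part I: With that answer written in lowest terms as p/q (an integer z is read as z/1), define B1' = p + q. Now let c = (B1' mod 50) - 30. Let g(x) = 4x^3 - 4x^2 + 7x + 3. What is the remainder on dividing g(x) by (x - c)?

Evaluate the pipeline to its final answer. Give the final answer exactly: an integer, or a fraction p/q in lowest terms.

-9552

Part I: total draws C(9,3) = 84; favorable C(7,3) = 35; P = 5/12; answer 5/12
Part II: B1 = 5/12; threaded value p + q = 17; c = -13; remainder = value at the root: 4*(-13)^3 - 4*(-13)^2 + 7*(-13)^1 + 3 = (-8788) + (-676) + (-91) + (3) = -9552; answer -9552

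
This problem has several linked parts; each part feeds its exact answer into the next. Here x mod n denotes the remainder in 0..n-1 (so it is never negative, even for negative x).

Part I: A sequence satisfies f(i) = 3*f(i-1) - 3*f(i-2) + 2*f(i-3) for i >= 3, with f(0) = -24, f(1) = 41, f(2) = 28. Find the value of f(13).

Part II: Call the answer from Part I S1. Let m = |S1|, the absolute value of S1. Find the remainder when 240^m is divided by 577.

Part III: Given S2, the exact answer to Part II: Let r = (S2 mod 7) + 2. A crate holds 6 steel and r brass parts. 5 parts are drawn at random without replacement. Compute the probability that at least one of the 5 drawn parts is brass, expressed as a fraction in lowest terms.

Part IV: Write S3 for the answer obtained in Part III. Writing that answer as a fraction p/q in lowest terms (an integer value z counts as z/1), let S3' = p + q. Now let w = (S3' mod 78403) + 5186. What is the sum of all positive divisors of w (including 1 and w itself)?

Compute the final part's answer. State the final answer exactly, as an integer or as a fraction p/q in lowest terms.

5228

Part I: f(3) = 3*(28) - 3*(41) + 2*(-24) = -87; iterating: f(3)=-87, f(4)=-263, f(5)=-472, f(6)=-801, f(7)=-1513, f(8)=-3080, f(9)=-6303, f(10)=-12695, f(11)=-25336, f(12)=-50529, f(13)=-100969; answer -100969
Part II: S1 = -100969; m = 100969; squarings mod 577: 240^1=240, 240^2=477, 240^4=191, 240^8=130, 240^16=167, 240^32=193, 240^64=321, 240^128=335, 240^256=287, 240^512=435, 240^1024=546, 240^2048=384, 240^4096=321, 240^8192=335, 240^16384=287, 240^32768=435, 240^65536=546; 240^100969 = 240^1 * 240^8 * 240^32 * 240^64 * 240^512 * 240^2048 * 240^32768 * 240^65536 = 148 (mod 577); answer 148
Part III: S2 = 148; r = 3; total draws C(9,5) = 126; complement C(6,5) = 6; favorable 126 - 6 = 120; P = 20/21; answer 20/21
Part IV: S3 = 20/21; threaded value p + q = 41; w = 5227; 5227 is prime, so its only divisors are 1 and 5227; sigma = 1 + 5227 = 5228; answer 5228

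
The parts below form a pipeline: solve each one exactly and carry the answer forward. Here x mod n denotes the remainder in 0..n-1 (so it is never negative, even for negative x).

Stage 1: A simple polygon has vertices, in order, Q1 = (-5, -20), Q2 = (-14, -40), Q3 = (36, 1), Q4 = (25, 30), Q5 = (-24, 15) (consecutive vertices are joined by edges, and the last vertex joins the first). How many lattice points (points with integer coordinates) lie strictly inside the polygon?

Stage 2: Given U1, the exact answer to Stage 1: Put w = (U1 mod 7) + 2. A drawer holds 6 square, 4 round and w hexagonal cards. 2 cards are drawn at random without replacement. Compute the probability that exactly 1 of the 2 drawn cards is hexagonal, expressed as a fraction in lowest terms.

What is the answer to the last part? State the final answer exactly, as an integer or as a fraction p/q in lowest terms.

Stage 1: cross terms: (-5*-40 - -14*-20)=-80, (-14*1 - 36*-40)=1426, (36*30 - 25*1)=1055, (25*15 - -24*30)=1095, (-24*-20 - -5*15)=555; twice the area = |4051| = 4051; area = 4051/2; boundary points = 1 + 1 + 1 + 1 + 1 = 5; strictly interior points = area - boundary/2 + 1 = 2024; answer 2024
Stage 2: U1 = 2024; w = 3; total draws C(13,2) = 78; favorable C(3,1)*C(10,1) = 30; P = 5/13; answer 5/13

5/13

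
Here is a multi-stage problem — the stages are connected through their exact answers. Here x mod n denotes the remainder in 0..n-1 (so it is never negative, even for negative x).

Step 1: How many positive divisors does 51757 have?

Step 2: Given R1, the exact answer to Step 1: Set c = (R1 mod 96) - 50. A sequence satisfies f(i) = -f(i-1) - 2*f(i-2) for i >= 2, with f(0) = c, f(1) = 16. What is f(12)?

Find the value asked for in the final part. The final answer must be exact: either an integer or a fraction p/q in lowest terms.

1396

Step 1: 51757 = 73 * 709; number of divisors = (1+1) * (1+1) = 4; answer 4
Step 2: R1 = 4; c = -46; f(2) = -1*(16) - 2*(-46) = 76; iterating: f(2)=76, f(3)=-108, f(4)=-44, f(5)=260, f(6)=-172, f(7)=-348, f(8)=692, f(9)=4, f(10)=-1388, f(11)=1380, f(12)=1396; answer 1396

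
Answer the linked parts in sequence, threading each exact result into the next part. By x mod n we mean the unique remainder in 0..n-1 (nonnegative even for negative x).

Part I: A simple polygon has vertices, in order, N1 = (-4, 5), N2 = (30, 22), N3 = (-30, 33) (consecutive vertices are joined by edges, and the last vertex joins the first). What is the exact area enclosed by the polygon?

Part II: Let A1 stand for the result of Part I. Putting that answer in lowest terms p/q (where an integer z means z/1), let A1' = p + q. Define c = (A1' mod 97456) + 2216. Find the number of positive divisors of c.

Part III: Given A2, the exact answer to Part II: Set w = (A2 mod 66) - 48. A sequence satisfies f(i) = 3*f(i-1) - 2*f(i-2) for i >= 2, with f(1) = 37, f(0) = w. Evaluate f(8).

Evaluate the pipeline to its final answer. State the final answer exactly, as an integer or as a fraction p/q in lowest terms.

Part I: cross terms: (-4*22 - 30*5)=-238, (30*33 - -30*22)=1650, (-30*5 - -4*33)=-18; twice the area = |1394| = 1394; area = 697; answer 697
Part II: A1 = 697; threaded value p + q = 698; c = 2914; 2914 = 2 * 31 * 47; number of divisors = (1+1) * (1+1) * (1+1) = 8; answer 8
Part III: A2 = 8; w = -40; f(2) = 3*(37) - 2*(-40) = 191; iterating: f(2)=191, f(3)=499, f(4)=1115, f(5)=2347, f(6)=4811, f(7)=9739, f(8)=19595; answer 19595

19595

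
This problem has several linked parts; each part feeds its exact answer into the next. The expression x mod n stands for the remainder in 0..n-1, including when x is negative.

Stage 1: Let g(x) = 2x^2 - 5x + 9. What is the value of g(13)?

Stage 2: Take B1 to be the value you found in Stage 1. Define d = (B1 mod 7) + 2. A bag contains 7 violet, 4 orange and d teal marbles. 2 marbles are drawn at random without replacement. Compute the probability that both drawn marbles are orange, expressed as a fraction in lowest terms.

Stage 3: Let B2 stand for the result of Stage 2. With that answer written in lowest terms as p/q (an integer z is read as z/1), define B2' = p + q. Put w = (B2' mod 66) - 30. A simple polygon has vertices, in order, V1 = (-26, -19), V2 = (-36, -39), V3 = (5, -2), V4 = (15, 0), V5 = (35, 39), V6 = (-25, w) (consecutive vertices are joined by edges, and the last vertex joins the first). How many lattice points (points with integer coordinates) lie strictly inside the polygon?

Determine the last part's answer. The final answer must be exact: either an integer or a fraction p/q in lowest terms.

Stage 1: 2*(13)^2 - 5*(13)^1 + 9 = (338) + (-65) + (9) = 282; answer 282
Stage 2: B1 = 282; d = 4; total draws C(15,2) = 105; favorable C(4,2) = 6; P = 2/35; answer 2/35
Stage 3: B2 = 2/35; threaded value p + q = 37; w = 7; cross terms: (-26*-39 - -36*-19)=330, (-36*-2 - 5*-39)=267, (5*0 - 15*-2)=30, (15*39 - 35*0)=585, (35*7 - -25*39)=1220, (-25*-19 - -26*7)=657; twice the area = |3089| = 3089; area = 3089/2; boundary points = 10 + 1 + 2 + 1 + 4 + 1 = 19; strictly interior points = area - boundary/2 + 1 = 1536; answer 1536

1536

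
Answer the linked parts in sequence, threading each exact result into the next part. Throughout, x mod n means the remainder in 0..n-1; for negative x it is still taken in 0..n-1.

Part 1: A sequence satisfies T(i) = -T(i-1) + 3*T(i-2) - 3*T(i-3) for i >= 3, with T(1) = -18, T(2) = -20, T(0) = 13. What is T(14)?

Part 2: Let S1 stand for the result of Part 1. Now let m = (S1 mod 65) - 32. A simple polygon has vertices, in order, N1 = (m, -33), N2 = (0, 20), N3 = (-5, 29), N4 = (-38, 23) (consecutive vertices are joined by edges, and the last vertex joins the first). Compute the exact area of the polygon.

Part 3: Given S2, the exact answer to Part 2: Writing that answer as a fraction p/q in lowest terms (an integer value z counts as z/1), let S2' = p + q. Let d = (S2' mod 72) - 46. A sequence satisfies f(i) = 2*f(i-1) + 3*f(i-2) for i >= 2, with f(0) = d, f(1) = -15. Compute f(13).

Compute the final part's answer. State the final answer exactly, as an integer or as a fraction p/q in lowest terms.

797145

Part 1: T(3) = -1*(-20) + 3*(-18) - 3*(13) = -73; iterating: T(3)=-73, T(4)=67, T(5)=-226, T(6)=646, T(7)=-1525, T(8)=4141, T(9)=-10654, T(10)=27652, T(11)=-72037, T(12)=186955, T(13)=-486022, T(14)=1262998; answer 1262998
Part 2: S1 = 1262998; m = 16; cross terms: (16*20 - 0*-33)=320, (0*29 - -5*20)=100, (-5*23 - -38*29)=987, (-38*-33 - 16*23)=886; twice the area = |2293| = 2293; area = 2293/2; answer 2293/2
Part 3: S2 = 2293/2; threaded value p + q = 2295; d = 17; f(2) = 2*(-15) + 3*(17) = 21; iterating: f(2)=21, f(3)=-3, f(4)=57, f(5)=105, f(6)=381, f(7)=1077, f(8)=3297, f(9)=9825, f(10)=29541, f(11)=88557, f(12)=265737, f(13)=797145; answer 797145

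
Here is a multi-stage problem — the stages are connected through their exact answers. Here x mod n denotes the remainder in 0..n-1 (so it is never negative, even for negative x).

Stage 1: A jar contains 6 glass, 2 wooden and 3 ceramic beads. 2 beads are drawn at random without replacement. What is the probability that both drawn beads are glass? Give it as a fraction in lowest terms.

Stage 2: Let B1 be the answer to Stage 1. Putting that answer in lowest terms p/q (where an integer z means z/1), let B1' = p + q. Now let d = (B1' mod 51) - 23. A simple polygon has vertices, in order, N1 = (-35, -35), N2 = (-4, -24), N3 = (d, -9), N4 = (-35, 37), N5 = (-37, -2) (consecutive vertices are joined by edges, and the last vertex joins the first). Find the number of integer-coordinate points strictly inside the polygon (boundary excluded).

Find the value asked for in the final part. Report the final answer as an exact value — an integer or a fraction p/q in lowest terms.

Stage 1: total draws C(11,2) = 55; favorable C(6,2) = 15; P = 3/11; answer 3/11
Stage 2: B1 = 3/11; threaded value p + q = 14; d = -9; cross terms: (-35*-24 - -4*-35)=700, (-4*-9 - -9*-24)=-180, (-9*37 - -35*-9)=-648, (-35*-2 - -37*37)=1439, (-37*-35 - -35*-2)=1225; twice the area = |2536| = 2536; area = 1268; boundary points = 1 + 5 + 2 + 1 + 1 = 10; strictly interior points = area - boundary/2 + 1 = 1264; answer 1264

1264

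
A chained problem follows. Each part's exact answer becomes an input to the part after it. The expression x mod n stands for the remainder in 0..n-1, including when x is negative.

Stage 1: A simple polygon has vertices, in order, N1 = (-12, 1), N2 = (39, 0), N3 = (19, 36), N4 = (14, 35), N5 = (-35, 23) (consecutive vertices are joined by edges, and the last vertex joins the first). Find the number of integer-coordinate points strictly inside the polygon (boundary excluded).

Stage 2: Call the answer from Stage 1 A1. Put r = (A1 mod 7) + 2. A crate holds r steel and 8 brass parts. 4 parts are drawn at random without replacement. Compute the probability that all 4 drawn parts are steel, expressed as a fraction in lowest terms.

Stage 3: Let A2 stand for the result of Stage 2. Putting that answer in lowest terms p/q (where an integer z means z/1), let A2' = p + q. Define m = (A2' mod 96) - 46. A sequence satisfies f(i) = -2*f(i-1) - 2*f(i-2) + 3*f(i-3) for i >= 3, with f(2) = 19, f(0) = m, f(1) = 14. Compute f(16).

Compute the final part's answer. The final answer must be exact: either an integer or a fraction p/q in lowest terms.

Stage 1: cross terms: (-12*0 - 39*1)=-39, (39*36 - 19*0)=1404, (19*35 - 14*36)=161, (14*23 - -35*35)=1547, (-35*1 - -12*23)=241; twice the area = |3314| = 3314; area = 1657; boundary points = 1 + 4 + 1 + 1 + 1 = 8; strictly interior points = area - boundary/2 + 1 = 1654; answer 1654
Stage 2: A1 = 1654; r = 4; total draws C(12,4) = 495; favorable C(4,4) = 1; P = 1/495; answer 1/495
Stage 3: A2 = 1/495; threaded value p + q = 496; m = -30; f(3) = -2*(19) - 2*(14) + 3*(-30) = -156; iterating: f(3)=-156, f(4)=316, f(5)=-263, f(6)=-574, f(7)=2622, f(8)=-4885, f(9)=2804, f(10)=12028, f(11)=-44319, f(12)=72994, f(13)=-21266, f(14)=-236413, f(15)=734340, f(16)=-1059652; answer -1059652

-1059652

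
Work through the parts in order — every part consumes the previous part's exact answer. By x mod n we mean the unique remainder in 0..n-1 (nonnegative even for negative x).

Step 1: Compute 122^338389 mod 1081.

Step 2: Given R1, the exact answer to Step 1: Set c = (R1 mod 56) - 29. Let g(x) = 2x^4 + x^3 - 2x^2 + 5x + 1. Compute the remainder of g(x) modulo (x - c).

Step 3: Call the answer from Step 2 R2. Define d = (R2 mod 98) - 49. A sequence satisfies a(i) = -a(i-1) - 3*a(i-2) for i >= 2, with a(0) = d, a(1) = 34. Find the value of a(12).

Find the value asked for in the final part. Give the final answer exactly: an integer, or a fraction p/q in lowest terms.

Step 1: squarings mod 1081: 122^1=122, 122^2=831, 122^4=883, 122^8=288, 122^16=788, 122^32=450, 122^64=353, 122^128=294, 122^256=1037, 122^512=855, 122^1024=269, 122^2048=1015, 122^4096=32, 122^8192=1024, 122^16384=6, 122^32768=36, 122^65536=215, 122^131072=823, 122^262144=623; 122^338389 = 122^1 * 122^4 * 122^16 * 122^64 * 122^128 * 122^256 * 122^2048 * 122^8192 * 122^65536 * 122^262144 = 764 (mod 1081); answer 764
Step 2: R1 = 764; c = 7; remainder = value at the root: 2*(7)^4 + 1*(7)^3 - 2*(7)^2 + 5*(7)^1 + 1 = (4802) + (343) + (-98) + (35) + (1) = 5083; answer 5083
Step 3: R2 = 5083; d = 36; a(2) = -1*(34) - 3*(36) = -142; iterating: a(2)=-142, a(3)=40, a(4)=386, a(5)=-506, a(6)=-652, a(7)=2170, a(8)=-214, a(9)=-6296, a(10)=6938, a(11)=11950, a(12)=-32764; answer -32764

-32764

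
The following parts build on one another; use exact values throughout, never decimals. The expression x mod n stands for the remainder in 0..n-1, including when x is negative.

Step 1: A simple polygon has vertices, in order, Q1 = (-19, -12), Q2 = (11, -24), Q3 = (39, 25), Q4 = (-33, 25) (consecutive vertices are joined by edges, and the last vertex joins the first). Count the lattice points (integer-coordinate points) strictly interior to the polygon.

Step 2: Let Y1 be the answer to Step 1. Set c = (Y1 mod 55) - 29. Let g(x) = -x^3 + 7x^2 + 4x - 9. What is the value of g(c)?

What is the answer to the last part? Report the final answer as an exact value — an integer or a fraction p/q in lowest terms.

-4265

Step 1: cross terms: (-19*-24 - 11*-12)=588, (11*25 - 39*-24)=1211, (39*25 - -33*25)=1800, (-33*-12 - -19*25)=871; twice the area = |4470| = 4470; area = 2235; boundary points = 6 + 7 + 72 + 1 = 86; strictly interior points = area - boundary/2 + 1 = 2193; answer 2193
Step 2: Y1 = 2193; c = 19; -1*(19)^3 + 7*(19)^2 + 4*(19)^1 - 9 = (-6859) + (2527) + (76) + (-9) = -4265; answer -4265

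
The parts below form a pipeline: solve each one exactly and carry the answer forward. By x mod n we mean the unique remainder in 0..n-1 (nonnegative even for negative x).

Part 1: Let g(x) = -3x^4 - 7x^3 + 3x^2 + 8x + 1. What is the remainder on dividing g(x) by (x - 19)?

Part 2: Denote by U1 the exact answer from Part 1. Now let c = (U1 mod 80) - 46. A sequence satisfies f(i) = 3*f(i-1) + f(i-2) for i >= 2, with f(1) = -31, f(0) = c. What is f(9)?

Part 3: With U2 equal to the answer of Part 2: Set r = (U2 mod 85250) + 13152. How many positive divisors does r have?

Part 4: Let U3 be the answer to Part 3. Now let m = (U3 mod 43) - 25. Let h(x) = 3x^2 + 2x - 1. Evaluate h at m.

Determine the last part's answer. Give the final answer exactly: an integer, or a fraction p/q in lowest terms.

4

Part 1: remainder = value at the root: -3*(19)^4 - 7*(19)^3 + 3*(19)^2 + 8*(19)^1 + 1 = (-390963) + (-48013) + (1083) + (152) + (1) = -437740; answer -437740
Part 2: U1 = -437740; c = -26; f(2) = 3*(-31) + 1*(-26) = -119; iterating: f(2)=-119, f(3)=-388, f(4)=-1283, f(5)=-4237, f(6)=-13994, f(7)=-46219, f(8)=-152651, f(9)=-504172; answer -504172
Part 3: U2 = -504172; r = 20480; 20480 = 2^12 * 5; number of divisors = (12+1) * (1+1) = 26; answer 26
Part 4: U3 = 26; m = 1; 3*(1)^2 + 2*(1)^1 - 1 = (3) + (2) + (-1) = 4; answer 4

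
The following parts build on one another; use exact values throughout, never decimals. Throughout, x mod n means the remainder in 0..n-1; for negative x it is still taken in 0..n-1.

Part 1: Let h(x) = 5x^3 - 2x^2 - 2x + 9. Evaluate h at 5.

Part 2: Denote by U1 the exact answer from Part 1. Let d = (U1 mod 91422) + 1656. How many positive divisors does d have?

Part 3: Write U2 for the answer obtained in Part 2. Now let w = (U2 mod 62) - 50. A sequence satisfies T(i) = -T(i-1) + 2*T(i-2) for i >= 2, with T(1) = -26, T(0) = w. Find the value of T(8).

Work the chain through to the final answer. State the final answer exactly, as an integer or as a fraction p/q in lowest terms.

-1402

Part 1: 5*(5)^3 - 2*(5)^2 - 2*(5)^1 + 9 = (625) + (-50) + (-10) + (9) = 574; answer 574
Part 2: U1 = 574; d = 2230; 2230 = 2 * 5 * 223; number of divisors = (1+1) * (1+1) * (1+1) = 8; answer 8
Part 3: U2 = 8; w = -42; T(2) = -1*(-26) + 2*(-42) = -58; iterating: T(2)=-58, T(3)=6, T(4)=-122, T(5)=134, T(6)=-378, T(7)=646, T(8)=-1402; answer -1402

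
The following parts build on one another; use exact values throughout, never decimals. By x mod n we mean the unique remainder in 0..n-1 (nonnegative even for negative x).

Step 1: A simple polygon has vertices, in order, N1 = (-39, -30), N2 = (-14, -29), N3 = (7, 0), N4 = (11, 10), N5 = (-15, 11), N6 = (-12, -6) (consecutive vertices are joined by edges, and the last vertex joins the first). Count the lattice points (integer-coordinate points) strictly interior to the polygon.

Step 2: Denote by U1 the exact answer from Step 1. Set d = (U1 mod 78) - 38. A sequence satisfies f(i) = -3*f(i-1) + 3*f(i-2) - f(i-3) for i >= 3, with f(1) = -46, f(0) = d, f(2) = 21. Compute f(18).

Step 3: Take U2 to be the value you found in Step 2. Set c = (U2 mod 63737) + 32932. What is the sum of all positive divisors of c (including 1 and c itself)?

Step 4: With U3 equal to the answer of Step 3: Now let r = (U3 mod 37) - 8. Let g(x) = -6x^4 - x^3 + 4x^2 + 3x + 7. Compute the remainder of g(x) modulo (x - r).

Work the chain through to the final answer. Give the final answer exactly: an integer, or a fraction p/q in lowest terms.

Step 1: cross terms: (-39*-29 - -14*-30)=711, (-14*0 - 7*-29)=203, (7*10 - 11*0)=70, (11*11 - -15*10)=271, (-15*-6 - -12*11)=222, (-12*-30 - -39*-6)=126; twice the area = |1603| = 1603; area = 1603/2; boundary points = 1 + 1 + 2 + 1 + 1 + 3 = 9; strictly interior points = area - boundary/2 + 1 = 798; answer 798
Step 2: U1 = 798; d = -20; f(3) = -3*(21) + 3*(-46) - 1*(-20) = -181; iterating: f(3)=-181, f(4)=652, f(5)=-2520, f(6)=9697, f(7)=-37303, f(8)=143520, f(9)=-552166, f(10)=2124361, f(11)=-8173101, f(12)=31444552, f(13)=-120977320, f(14)=465438717, f(15)=-1790692663, f(16)=6889371460, f(17)=-26505631086, f(18)=101975700301; answer 101975700301
Step 3: U2 = 101975700301; c = 38768; 38768 = 2^4 * 2423; sigma = (1 + 2 + 4 + 8 + 16) * (1 + 2423) = 31 * 2424 = 75144; answer 75144
Step 4: U3 = 75144; r = 26; remainder = value at the root: -6*(26)^4 - 1*(26)^3 + 4*(26)^2 + 3*(26)^1 + 7 = (-2741856) + (-17576) + (2704) + (78) + (7) = -2756643; answer -2756643

-2756643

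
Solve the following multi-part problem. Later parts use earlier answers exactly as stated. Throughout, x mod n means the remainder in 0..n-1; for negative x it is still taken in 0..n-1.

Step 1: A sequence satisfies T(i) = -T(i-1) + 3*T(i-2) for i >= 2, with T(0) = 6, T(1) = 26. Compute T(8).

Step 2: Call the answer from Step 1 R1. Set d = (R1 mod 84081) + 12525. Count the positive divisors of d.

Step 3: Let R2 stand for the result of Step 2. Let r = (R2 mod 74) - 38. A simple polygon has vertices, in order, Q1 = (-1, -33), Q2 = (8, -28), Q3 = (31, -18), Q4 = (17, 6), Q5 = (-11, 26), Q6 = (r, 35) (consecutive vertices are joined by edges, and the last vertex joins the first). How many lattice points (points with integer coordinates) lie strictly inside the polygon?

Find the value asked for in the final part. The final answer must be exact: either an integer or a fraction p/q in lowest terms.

Step 1: T(2) = -1*(26) + 3*(6) = -8; iterating: T(2)=-8, T(3)=86, T(4)=-110, T(5)=368, T(6)=-698, T(7)=1802, T(8)=-3896; answer -3896
Step 2: R1 = -3896; d = 92710; 92710 = 2 * 5 * 73 * 127; number of divisors = (1+1) * (1+1) * (1+1) * (1+1) = 16; answer 16
Step 3: R2 = 16; r = -22; cross terms: (-1*-28 - 8*-33)=292, (8*-18 - 31*-28)=724, (31*6 - 17*-18)=492, (17*26 - -11*6)=508, (-11*35 - -22*26)=187, (-22*-33 - -1*35)=761; twice the area = |2964| = 2964; area = 1482; boundary points = 1 + 1 + 2 + 4 + 1 + 1 = 10; strictly interior points = area - boundary/2 + 1 = 1478; answer 1478

1478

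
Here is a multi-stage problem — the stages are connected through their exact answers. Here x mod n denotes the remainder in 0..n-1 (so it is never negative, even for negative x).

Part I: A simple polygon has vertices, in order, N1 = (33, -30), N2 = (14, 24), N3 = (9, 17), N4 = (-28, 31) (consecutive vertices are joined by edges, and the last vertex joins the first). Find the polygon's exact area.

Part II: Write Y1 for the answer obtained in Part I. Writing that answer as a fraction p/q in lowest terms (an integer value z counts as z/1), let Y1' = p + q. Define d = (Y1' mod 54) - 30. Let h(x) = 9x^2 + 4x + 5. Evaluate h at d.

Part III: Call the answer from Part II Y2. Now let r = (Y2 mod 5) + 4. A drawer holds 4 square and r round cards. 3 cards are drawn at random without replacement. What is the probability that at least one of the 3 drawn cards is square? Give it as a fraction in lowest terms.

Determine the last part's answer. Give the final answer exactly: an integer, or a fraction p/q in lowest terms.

13/14

Part I: cross terms: (33*24 - 14*-30)=1212, (14*17 - 9*24)=22, (9*31 - -28*17)=755, (-28*-30 - 33*31)=-183; twice the area = |1806| = 1806; area = 903; answer 903
Part II: Y1 = 903; threaded value p + q = 904; d = 10; 9*(10)^2 + 4*(10)^1 + 5 = (900) + (40) + (5) = 945; answer 945
Part III: Y2 = 945; r = 4; total draws C(8,3) = 56; complement C(4,3) = 4; favorable 56 - 4 = 52; P = 13/14; answer 13/14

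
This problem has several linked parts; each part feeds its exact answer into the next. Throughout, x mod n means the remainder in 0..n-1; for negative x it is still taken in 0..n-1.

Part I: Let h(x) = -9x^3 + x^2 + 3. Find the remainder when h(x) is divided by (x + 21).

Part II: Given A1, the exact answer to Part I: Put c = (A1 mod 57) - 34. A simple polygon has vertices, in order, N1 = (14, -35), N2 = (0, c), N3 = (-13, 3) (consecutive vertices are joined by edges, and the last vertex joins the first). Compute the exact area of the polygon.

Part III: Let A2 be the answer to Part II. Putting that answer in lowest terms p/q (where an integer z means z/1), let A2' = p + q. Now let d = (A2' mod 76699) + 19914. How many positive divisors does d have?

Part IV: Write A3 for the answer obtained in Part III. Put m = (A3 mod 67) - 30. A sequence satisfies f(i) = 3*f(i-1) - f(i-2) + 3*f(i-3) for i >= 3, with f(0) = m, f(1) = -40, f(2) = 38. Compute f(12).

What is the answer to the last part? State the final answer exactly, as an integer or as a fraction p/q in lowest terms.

637702

Part I: remainder = value at the root: -9*(-21)^3 + 1*(-21)^2 + 3 = (83349) + (441) + (3) = 83793; answer 83793
Part II: A1 = 83793; c = -31; cross terms: (14*-31 - 0*-35)=-434, (0*3 - -13*-31)=-403, (-13*-35 - 14*3)=413; twice the area = |-424| = 424; area = 212; answer 212
Part III: A2 = 212; threaded value p + q = 213; d = 20127; 20127 = 3 * 6709; number of divisors = (1+1) * (1+1) = 4; answer 4
Part IV: A3 = 4; m = -26; f(3) = 3*(38) - 1*(-40) + 3*(-26) = 76; iterating: f(3)=76, f(4)=70, f(5)=248, f(6)=902, f(7)=2668, f(8)=7846, f(9)=23576, f(10)=70886, f(11)=212620, f(12)=637702; answer 637702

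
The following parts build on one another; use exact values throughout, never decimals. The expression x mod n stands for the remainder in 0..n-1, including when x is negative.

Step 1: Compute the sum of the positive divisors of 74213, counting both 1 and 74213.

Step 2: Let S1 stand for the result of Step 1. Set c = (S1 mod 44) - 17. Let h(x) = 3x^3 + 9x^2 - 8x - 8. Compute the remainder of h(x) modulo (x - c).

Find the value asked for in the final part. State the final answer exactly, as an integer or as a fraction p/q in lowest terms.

Step 1: 74213 = 47 * 1579; sigma = (1 + 47) * (1 + 1579) = 48 * 1580 = 75840; answer 75840
Step 2: S1 = 75840; c = 11; remainder = value at the root: 3*(11)^3 + 9*(11)^2 - 8*(11)^1 - 8 = (3993) + (1089) + (-88) + (-8) = 4986; answer 4986

4986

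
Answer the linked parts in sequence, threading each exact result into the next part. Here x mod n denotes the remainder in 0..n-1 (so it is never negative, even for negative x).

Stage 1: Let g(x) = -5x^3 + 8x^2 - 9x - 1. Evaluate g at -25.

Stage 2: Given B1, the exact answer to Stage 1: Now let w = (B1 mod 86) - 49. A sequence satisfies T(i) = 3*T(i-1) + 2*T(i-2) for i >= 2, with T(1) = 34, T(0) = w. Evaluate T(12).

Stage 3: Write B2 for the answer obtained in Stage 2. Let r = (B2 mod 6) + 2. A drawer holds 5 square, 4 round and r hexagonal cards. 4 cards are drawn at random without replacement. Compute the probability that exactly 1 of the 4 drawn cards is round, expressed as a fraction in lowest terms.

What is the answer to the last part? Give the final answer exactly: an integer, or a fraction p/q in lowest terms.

Stage 1: -5*(-25)^3 + 8*(-25)^2 - 9*(-25)^1 - 1 = (78125) + (5000) + (225) + (-1) = 83349; answer 83349
Stage 2: B1 = 83349; w = -34; T(2) = 3*(34) + 2*(-34) = 34; iterating: T(2)=34, T(3)=170, T(4)=578, T(5)=2074, T(6)=7378, T(7)=26282, T(8)=93602, T(9)=333370, T(10)=1187314, T(11)=4228682, T(12)=15060674; answer 15060674
Stage 3: B2 = 15060674; r = 4; total draws C(13,4) = 715; favorable C(4,1)*C(9,3) = 336; P = 336/715; answer 336/715

336/715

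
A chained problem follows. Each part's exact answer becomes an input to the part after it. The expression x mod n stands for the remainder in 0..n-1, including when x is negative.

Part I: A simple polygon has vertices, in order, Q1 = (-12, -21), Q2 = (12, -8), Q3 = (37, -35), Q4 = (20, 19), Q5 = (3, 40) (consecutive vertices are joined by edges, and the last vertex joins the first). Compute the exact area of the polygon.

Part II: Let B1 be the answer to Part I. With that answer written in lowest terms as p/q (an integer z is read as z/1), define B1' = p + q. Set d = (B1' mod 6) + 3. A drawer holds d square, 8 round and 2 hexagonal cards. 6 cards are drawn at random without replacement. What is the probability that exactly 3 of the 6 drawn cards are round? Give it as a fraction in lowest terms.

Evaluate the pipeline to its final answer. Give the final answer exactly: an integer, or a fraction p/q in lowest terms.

80/221

Part I: cross terms: (-12*-8 - 12*-21)=348, (12*-35 - 37*-8)=-124, (37*19 - 20*-35)=1403, (20*40 - 3*19)=743, (3*-21 - -12*40)=417; twice the area = |2787| = 2787; area = 2787/2; answer 2787/2
Part II: B1 = 2787/2; threaded value p + q = 2789; d = 8; total draws C(18,6) = 18564; favorable C(8,3)*C(10,3) = 6720; P = 80/221; answer 80/221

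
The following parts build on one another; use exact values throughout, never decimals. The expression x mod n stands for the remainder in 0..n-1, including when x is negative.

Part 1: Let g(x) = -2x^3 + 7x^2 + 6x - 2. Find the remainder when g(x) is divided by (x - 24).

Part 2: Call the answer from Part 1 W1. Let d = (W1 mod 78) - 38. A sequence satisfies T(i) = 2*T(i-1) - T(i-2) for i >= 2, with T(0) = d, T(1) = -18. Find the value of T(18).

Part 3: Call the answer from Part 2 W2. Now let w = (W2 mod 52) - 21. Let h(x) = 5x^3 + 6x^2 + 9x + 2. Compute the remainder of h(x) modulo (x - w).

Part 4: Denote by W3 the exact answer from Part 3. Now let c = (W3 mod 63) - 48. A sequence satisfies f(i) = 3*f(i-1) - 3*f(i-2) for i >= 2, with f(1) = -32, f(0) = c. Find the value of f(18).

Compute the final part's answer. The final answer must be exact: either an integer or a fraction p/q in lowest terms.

Part 1: remainder = value at the root: -2*(24)^3 + 7*(24)^2 + 6*(24)^1 - 2 = (-27648) + (4032) + (144) + (-2) = -23474; answer -23474
Part 2: W1 = -23474; d = -34; T(2) = 2*(-18) - 1*(-34) = -2; iterating: T(2)=-2, T(3)=14, T(4)=30, T(5)=46, T(6)=62, T(7)=78, T(8)=94, T(9)=110, T(10)=126, T(11)=142, T(12)=158, T(13)=174, T(14)=190, T(15)=206, T(16)=222, T(17)=238, T(18)=254; answer 254
Part 3: W2 = 254; w = 25; remainder = value at the root: 5*(25)^3 + 6*(25)^2 + 9*(25)^1 + 2 = (78125) + (3750) + (225) + (2) = 82102; answer 82102
Part 4: W3 = 82102; c = -35; f(2) = 3*(-32) - 3*(-35) = 9; iterating: f(2)=9, f(3)=123, f(4)=342, f(5)=657, f(6)=945, f(7)=864, f(8)=-243, f(9)=-3321, f(10)=-9234, f(11)=-17739, f(12)=-25515, f(13)=-23328, f(14)=6561, f(15)=89667, f(16)=249318, f(17)=478953, f(18)=688905; answer 688905

688905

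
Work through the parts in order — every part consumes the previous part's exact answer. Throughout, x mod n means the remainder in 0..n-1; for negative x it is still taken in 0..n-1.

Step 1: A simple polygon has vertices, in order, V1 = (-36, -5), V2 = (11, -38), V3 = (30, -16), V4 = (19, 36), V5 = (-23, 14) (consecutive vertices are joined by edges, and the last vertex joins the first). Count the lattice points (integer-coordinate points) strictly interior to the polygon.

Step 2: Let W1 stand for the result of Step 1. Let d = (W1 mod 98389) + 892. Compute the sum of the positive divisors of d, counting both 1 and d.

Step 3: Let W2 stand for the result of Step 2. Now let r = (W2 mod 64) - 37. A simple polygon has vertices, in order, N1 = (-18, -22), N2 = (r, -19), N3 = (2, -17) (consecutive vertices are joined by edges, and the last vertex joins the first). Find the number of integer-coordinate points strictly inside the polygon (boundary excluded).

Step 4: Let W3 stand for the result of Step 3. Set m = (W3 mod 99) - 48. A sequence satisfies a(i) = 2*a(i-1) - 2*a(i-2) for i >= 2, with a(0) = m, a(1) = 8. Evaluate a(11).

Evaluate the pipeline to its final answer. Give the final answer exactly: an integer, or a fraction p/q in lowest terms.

Step 1: cross terms: (-36*-38 - 11*-5)=1423, (11*-16 - 30*-38)=964, (30*36 - 19*-16)=1384, (19*14 - -23*36)=1094, (-23*-5 - -36*14)=619; twice the area = |5484| = 5484; area = 2742; boundary points = 1 + 1 + 1 + 2 + 1 = 6; strictly interior points = area - boundary/2 + 1 = 2740; answer 2740
Step 2: W1 = 2740; d = 3632; 3632 = 2^4 * 227; sigma = (1 + 2 + 4 + 8 + 16) * (1 + 227) = 31 * 228 = 7068; answer 7068
Step 3: W2 = 7068; r = -9; cross terms: (-18*-19 - -9*-22)=144, (-9*-17 - 2*-19)=191, (2*-22 - -18*-17)=-350; twice the area = |-15| = 15; area = 15/2; boundary points = 3 + 1 + 5 = 9; strictly interior points = area - boundary/2 + 1 = 4; answer 4
Step 4: W3 = 4; m = -44; a(2) = 2*(8) - 2*(-44) = 104; iterating: a(2)=104, a(3)=192, a(4)=176, a(5)=-32, a(6)=-416, a(7)=-768, a(8)=-704, a(9)=128, a(10)=1664, a(11)=3072; answer 3072

3072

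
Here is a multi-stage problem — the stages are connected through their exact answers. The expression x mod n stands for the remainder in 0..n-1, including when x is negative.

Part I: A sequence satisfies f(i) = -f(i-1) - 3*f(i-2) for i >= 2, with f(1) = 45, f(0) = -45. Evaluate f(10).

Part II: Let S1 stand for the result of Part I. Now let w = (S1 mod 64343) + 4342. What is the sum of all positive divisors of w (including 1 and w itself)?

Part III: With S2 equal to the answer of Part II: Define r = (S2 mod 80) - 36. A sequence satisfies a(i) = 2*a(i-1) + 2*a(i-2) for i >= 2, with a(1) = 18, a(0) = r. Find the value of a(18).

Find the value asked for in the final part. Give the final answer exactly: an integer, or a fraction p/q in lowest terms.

69729280

Part I: f(2) = -1*(45) - 3*(-45) = 90; iterating: f(2)=90, f(3)=-225, f(4)=-45, f(5)=720, f(6)=-585, f(7)=-1575, f(8)=3330, f(9)=1395, f(10)=-11385; answer -11385
Part II: S1 = -11385; w = 57300; 57300 = 2^2 * 3 * 5^2 * 191; sigma = (1 + 2 + 4) * (1 + 3) * (1 + 5 + 25) * (1 + 191) = 7 * 4 * 31 * 192 = 166656; answer 166656
Part III: S2 = 166656; r = -20; a(2) = 2*(18) + 2*(-20) = -4; iterating: a(2)=-4, a(3)=28, a(4)=48, a(5)=152, a(6)=400, a(7)=1104, a(8)=3008, a(9)=8224, a(10)=22464, a(11)=61376, a(12)=167680, a(13)=458112, a(14)=1251584, a(15)=3419392, a(16)=9341952, a(17)=25522688, a(18)=69729280; answer 69729280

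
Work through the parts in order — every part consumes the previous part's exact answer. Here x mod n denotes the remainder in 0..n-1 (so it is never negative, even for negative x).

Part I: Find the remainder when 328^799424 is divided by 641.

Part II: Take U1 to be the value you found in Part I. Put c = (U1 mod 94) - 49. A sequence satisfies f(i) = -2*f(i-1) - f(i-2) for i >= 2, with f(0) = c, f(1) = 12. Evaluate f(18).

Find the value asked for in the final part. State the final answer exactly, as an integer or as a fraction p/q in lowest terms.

Part I: squarings mod 641: 328^1=328, 328^2=537, 328^4=560, 328^8=151, 328^16=366, 328^32=628, 328^64=169, 328^128=357, 328^256=531, 328^512=562, 328^1024=472, 328^2048=357, 328^4096=531, 328^8192=562, 328^16384=472, 328^32768=357, 328^65536=531, 328^131072=562, 328^262144=472, 328^524288=357; 328^799424 = 328^64 * 328^128 * 328^512 * 328^4096 * 328^8192 * 328^262144 * 328^524288 = 169 (mod 641); answer 169
Part II: U1 = 169; c = 26; f(2) = -2*(12) - 1*(26) = -50; iterating: f(2)=-50, f(3)=88, f(4)=-126, f(5)=164, f(6)=-202, f(7)=240, f(8)=-278, f(9)=316, f(10)=-354, f(11)=392, f(12)=-430, f(13)=468, f(14)=-506, f(15)=544, f(16)=-582, f(17)=620, f(18)=-658; answer -658

-658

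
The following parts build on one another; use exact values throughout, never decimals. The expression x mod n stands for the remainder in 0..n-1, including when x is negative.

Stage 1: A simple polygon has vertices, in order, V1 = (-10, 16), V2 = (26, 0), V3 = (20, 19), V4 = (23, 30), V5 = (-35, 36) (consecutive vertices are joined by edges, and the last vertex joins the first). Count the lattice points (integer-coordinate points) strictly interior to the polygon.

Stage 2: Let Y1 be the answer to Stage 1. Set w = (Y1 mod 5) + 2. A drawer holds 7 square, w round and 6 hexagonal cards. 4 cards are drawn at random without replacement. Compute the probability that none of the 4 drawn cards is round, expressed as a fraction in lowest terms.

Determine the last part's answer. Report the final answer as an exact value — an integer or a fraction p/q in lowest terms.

715/3876

Stage 1: cross terms: (-10*0 - 26*16)=-416, (26*19 - 20*0)=494, (20*30 - 23*19)=163, (23*36 - -35*30)=1878, (-35*16 - -10*36)=-200; twice the area = |1919| = 1919; area = 1919/2; boundary points = 4 + 1 + 1 + 2 + 5 = 13; strictly interior points = area - boundary/2 + 1 = 954; answer 954
Stage 2: Y1 = 954; w = 6; total draws C(19,4) = 3876; favorable C(13,4) = 715; P = 715/3876; answer 715/3876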